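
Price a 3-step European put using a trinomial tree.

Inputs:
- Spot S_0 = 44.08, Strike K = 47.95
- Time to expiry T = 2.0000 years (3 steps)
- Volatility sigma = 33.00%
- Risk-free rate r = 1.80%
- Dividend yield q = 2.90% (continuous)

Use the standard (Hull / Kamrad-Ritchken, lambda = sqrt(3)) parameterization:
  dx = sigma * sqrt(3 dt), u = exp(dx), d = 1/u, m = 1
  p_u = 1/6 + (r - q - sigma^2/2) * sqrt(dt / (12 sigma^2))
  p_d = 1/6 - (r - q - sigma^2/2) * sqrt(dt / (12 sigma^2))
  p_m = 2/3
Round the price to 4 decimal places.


dt = T/N = 0.666667; dx = sigma*sqrt(3*dt) = 0.466690
u = exp(dx) = 1.594708; d = 1/u = 0.627074
p_u = 0.119919, p_m = 0.666667, p_d = 0.213414
Discount per step: exp(-r*dt) = 0.988072
Stock lattice S(k, j) with j the centered position index:
  k=0: S(0,+0) = 44.0800
  k=1: S(1,-1) = 27.6414; S(1,+0) = 44.0800; S(1,+1) = 70.2947
  k=2: S(2,-2) = 17.3332; S(2,-1) = 27.6414; S(2,+0) = 44.0800; S(2,+1) = 70.2947; S(2,+2) = 112.0995
  k=3: S(3,-3) = 10.8692; S(3,-2) = 17.3332; S(3,-1) = 27.6414; S(3,+0) = 44.0800; S(3,+1) = 70.2947; S(3,+2) = 112.0995; S(3,+3) = 178.7660
Terminal payoffs V(N, j) = max(K - S_T, 0):
  V(3,-3) = 37.080782; V(3,-2) = 30.616774; V(3,-1) = 20.308571; V(3,+0) = 3.870000; V(3,+1) = 0.000000; V(3,+2) = 0.000000; V(3,+3) = 0.000000
Backward induction: V(k, j) = exp(-r*dt) * [p_u * V(k+1, j+1) + p_m * V(k+1, j) + p_d * V(k+1, j-1)]
  V(2,-2) = exp(-r*dt) * [p_u*20.308571 + p_m*30.616774 + p_d*37.080782] = 30.393220
  V(2,-1) = exp(-r*dt) * [p_u*3.870000 + p_m*20.308571 + p_d*30.616774] = 20.292218
  V(2,+0) = exp(-r*dt) * [p_u*0.000000 + p_m*3.870000 + p_d*20.308571] = 6.831665
  V(2,+1) = exp(-r*dt) * [p_u*0.000000 + p_m*0.000000 + p_d*3.870000] = 0.816062
  V(2,+2) = exp(-r*dt) * [p_u*0.000000 + p_m*0.000000 + p_d*0.000000] = 0.000000
  V(1,-1) = exp(-r*dt) * [p_u*6.831665 + p_m*20.292218 + p_d*30.393220] = 20.585228
  V(1,+0) = exp(-r*dt) * [p_u*0.816062 + p_m*6.831665 + p_d*20.292218] = 8.875803
  V(1,+1) = exp(-r*dt) * [p_u*0.000000 + p_m*0.816062 + p_d*6.831665] = 1.978135
  V(0,+0) = exp(-r*dt) * [p_u*1.978135 + p_m*8.875803 + p_d*20.585228] = 10.421785

Answer: Price = V(0,0) = 10.4218


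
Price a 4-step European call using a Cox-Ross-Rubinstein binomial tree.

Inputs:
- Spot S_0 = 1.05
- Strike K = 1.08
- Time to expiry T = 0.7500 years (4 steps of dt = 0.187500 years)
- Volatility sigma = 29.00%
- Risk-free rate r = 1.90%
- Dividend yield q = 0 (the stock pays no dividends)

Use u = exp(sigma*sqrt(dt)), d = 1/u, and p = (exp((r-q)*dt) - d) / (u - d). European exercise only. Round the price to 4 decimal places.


dt = T/N = 0.187500
u = exp(sigma*sqrt(dt)) = 1.133799; d = 1/u = 0.881991
p = (exp((r-q)*dt) - d) / (u - d) = 0.482821
Discount per step: exp(-r*dt) = 0.996444
Stock lattice S(k, i) with i counting down-moves:
  k=0: S(0,0) = 1.0500
  k=1: S(1,0) = 1.1905; S(1,1) = 0.9261
  k=2: S(2,0) = 1.3498; S(2,1) = 1.0500; S(2,2) = 0.8168
  k=3: S(3,0) = 1.5304; S(3,1) = 1.1905; S(3,2) = 0.9261; S(3,3) = 0.7204
  k=4: S(4,0) = 1.7351; S(4,1) = 1.3498; S(4,2) = 1.0500; S(4,3) = 0.8168; S(4,4) = 0.6354
Terminal payoffs V(N, i) = max(S_T - K, 0):
  V(4,0) = 0.655134; V(4,1) = 0.269774; V(4,2) = 0.000000; V(4,3) = 0.000000; V(4,4) = 0.000000
Backward induction: V(k, i) = exp(-r*dt) * [p * V(k+1, i) + (1-p) * V(k+1, i+1)].
  V(3,0) = exp(-r*dt) * [p*0.655134 + (1-p)*0.269774] = 0.454213
  V(3,1) = exp(-r*dt) * [p*0.269774 + (1-p)*0.000000] = 0.129790
  V(3,2) = exp(-r*dt) * [p*0.000000 + (1-p)*0.000000] = 0.000000
  V(3,3) = exp(-r*dt) * [p*0.000000 + (1-p)*0.000000] = 0.000000
  V(2,0) = exp(-r*dt) * [p*0.454213 + (1-p)*0.129790] = 0.285409
  V(2,1) = exp(-r*dt) * [p*0.129790 + (1-p)*0.000000] = 0.062442
  V(2,2) = exp(-r*dt) * [p*0.000000 + (1-p)*0.000000] = 0.000000
  V(1,0) = exp(-r*dt) * [p*0.285409 + (1-p)*0.062442] = 0.169490
  V(1,1) = exp(-r*dt) * [p*0.062442 + (1-p)*0.000000] = 0.030041
  V(0,0) = exp(-r*dt) * [p*0.169490 + (1-p)*0.030041] = 0.097024

Answer: Price = V(0,0) = 0.0970


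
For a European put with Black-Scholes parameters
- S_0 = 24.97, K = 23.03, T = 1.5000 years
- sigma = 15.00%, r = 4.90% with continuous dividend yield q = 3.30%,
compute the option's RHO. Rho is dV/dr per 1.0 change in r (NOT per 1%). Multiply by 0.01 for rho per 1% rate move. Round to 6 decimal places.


Answer: Rho = -10.141392

Derivation:
d1 = 0.6627360702; d2 = 0.4790243395
phi(d1) = 0.3202837099; exp(-qT) = 0.9517051581; exp(-rT) = 0.9291361458
N(-d2) = 0.3159606567
Rho = -K*T*exp(-rT)*N(-d2) = -23.0300 * 1.5000 * 0.9291361458 * 0.3159606567 = -10.141392


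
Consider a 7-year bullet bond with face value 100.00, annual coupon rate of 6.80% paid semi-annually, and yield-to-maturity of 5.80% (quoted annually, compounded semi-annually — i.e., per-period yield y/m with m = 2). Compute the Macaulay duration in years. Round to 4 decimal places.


Answer: Macaulay duration = 5.7261 years

Derivation:
Coupon per period c = face * coupon_rate / m = 3.400000
Periods per year m = 2; per-period yield y/m = 0.029000
Number of cashflows N = 14
Cashflows (t years, CF_t, discount factor 1/(1+y/m)^(m*t), PV):
  t = 0.5000: CF_t = 3.400000, DF = 0.971817, PV = 3.304179
  t = 1.0000: CF_t = 3.400000, DF = 0.944429, PV = 3.211058
  t = 1.5000: CF_t = 3.400000, DF = 0.917812, PV = 3.120562
  t = 2.0000: CF_t = 3.400000, DF = 0.891946, PV = 3.032616
  t = 2.5000: CF_t = 3.400000, DF = 0.866808, PV = 2.947149
  t = 3.0000: CF_t = 3.400000, DF = 0.842379, PV = 2.864090
  t = 3.5000: CF_t = 3.400000, DF = 0.818639, PV = 2.783372
  t = 4.0000: CF_t = 3.400000, DF = 0.795567, PV = 2.704929
  t = 4.5000: CF_t = 3.400000, DF = 0.773146, PV = 2.628697
  t = 5.0000: CF_t = 3.400000, DF = 0.751357, PV = 2.554613
  t = 5.5000: CF_t = 3.400000, DF = 0.730182, PV = 2.482617
  t = 6.0000: CF_t = 3.400000, DF = 0.709603, PV = 2.412651
  t = 6.5000: CF_t = 3.400000, DF = 0.689605, PV = 2.344656
  t = 7.0000: CF_t = 103.400000, DF = 0.670170, PV = 69.295541
Price P = sum_t PV_t = 105.686730
Macaulay numerator sum_t t * PV_t:
  t * PV_t at t = 0.5000: 1.652089
  t * PV_t at t = 1.0000: 3.211058
  t * PV_t at t = 1.5000: 4.680843
  t * PV_t at t = 2.0000: 6.065232
  t * PV_t at t = 2.5000: 7.367872
  t * PV_t at t = 3.0000: 8.592270
  t * PV_t at t = 3.5000: 9.741803
  t * PV_t at t = 4.0000: 10.819717
  t * PV_t at t = 4.5000: 11.829137
  t * PV_t at t = 5.0000: 12.773067
  t * PV_t at t = 5.5000: 13.654396
  t * PV_t at t = 6.0000: 14.475903
  t * PV_t at t = 6.5000: 15.240261
  t * PV_t at t = 7.0000: 485.068790
Macaulay duration D = (sum_t t * PV_t) / P = 605.172437 / 105.686730 = 5.726097


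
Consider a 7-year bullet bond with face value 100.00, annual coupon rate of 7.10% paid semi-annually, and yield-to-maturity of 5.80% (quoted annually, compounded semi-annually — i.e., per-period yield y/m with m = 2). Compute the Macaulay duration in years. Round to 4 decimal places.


Answer: Macaulay duration = 5.6910 years

Derivation:
Coupon per period c = face * coupon_rate / m = 3.550000
Periods per year m = 2; per-period yield y/m = 0.029000
Number of cashflows N = 14
Cashflows (t years, CF_t, discount factor 1/(1+y/m)^(m*t), PV):
  t = 0.5000: CF_t = 3.550000, DF = 0.971817, PV = 3.449951
  t = 1.0000: CF_t = 3.550000, DF = 0.944429, PV = 3.352722
  t = 1.5000: CF_t = 3.550000, DF = 0.917812, PV = 3.258234
  t = 2.0000: CF_t = 3.550000, DF = 0.891946, PV = 3.166408
  t = 2.5000: CF_t = 3.550000, DF = 0.866808, PV = 3.077170
  t = 3.0000: CF_t = 3.550000, DF = 0.842379, PV = 2.990447
  t = 3.5000: CF_t = 3.550000, DF = 0.818639, PV = 2.906168
  t = 4.0000: CF_t = 3.550000, DF = 0.795567, PV = 2.824264
  t = 4.5000: CF_t = 3.550000, DF = 0.773146, PV = 2.744669
  t = 5.0000: CF_t = 3.550000, DF = 0.751357, PV = 2.667317
  t = 5.5000: CF_t = 3.550000, DF = 0.730182, PV = 2.592145
  t = 6.0000: CF_t = 3.550000, DF = 0.709603, PV = 2.519091
  t = 6.5000: CF_t = 3.550000, DF = 0.689605, PV = 2.448096
  t = 7.0000: CF_t = 103.550000, DF = 0.670170, PV = 69.396067
Price P = sum_t PV_t = 107.392749
Macaulay numerator sum_t t * PV_t:
  t * PV_t at t = 0.5000: 1.724976
  t * PV_t at t = 1.0000: 3.352722
  t * PV_t at t = 1.5000: 4.887351
  t * PV_t at t = 2.0000: 6.332816
  t * PV_t at t = 2.5000: 7.692925
  t * PV_t at t = 3.0000: 8.971341
  t * PV_t at t = 3.5000: 10.171588
  t * PV_t at t = 4.0000: 11.297058
  t * PV_t at t = 4.5000: 12.351011
  t * PV_t at t = 5.0000: 13.336584
  t * PV_t at t = 5.5000: 14.256796
  t * PV_t at t = 6.0000: 15.114546
  t * PV_t at t = 6.5000: 15.912625
  t * PV_t at t = 7.0000: 485.772468
Macaulay duration D = (sum_t t * PV_t) / P = 611.174805 / 107.392749 = 5.691025


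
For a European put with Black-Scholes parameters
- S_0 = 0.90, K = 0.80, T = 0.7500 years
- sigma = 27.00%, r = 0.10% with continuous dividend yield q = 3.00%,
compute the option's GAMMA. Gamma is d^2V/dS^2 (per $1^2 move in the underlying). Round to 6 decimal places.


d1 = 0.5276149035; d2 = 0.2937880445
phi(d1) = 0.3471052342; exp(-qT) = 0.9777512372; exp(-rT) = 0.9992502812
Gamma = exp(-qT) * phi(d1) / (S * sigma * sqrt(T)) = 0.9777512372 * 0.3471052342 / (0.9000 * 0.2700 * 0.8660254038) = 1.612696

Answer: Gamma = 1.612696


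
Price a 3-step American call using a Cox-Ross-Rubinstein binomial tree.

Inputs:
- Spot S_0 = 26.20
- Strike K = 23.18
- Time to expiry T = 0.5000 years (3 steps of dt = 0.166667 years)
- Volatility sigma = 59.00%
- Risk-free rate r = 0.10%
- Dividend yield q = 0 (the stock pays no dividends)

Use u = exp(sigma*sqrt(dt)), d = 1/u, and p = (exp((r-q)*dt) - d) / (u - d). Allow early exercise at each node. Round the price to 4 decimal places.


Answer: Price = V(0,0) = 5.9338

Derivation:
dt = T/N = 0.166667
u = exp(sigma*sqrt(dt)) = 1.272351; d = 1/u = 0.785947
p = (exp((r-q)*dt) - d) / (u - d) = 0.440416
Discount per step: exp(-r*dt) = 0.999833
Stock lattice S(k, i) with i counting down-moves:
  k=0: S(0,0) = 26.2000
  k=1: S(1,0) = 33.3356; S(1,1) = 20.5918
  k=2: S(2,0) = 42.4146; S(2,1) = 26.2000; S(2,2) = 16.1841
  k=3: S(3,0) = 53.9663; S(3,1) = 33.3356; S(3,2) = 20.5918; S(3,3) = 12.7198
Terminal payoffs V(N, i) = max(S_T - K, 0):
  V(3,0) = 30.786252; V(3,1) = 10.155600; V(3,2) = 0.000000; V(3,3) = 0.000000
Backward induction: V(k, i) = exp(-r*dt) * [p * V(k+1, i) + (1-p) * V(k+1, i+1)]; then take max(V_cont, immediate exercise) for American.
  V(2,0) = exp(-r*dt) * [p*30.786252 + (1-p)*10.155600] = 19.238452; exercise = 19.234589; V(2,0) = max -> 19.238452
  V(2,1) = exp(-r*dt) * [p*10.155600 + (1-p)*0.000000] = 4.471938; exercise = 3.020000; V(2,1) = max -> 4.471938
  V(2,2) = exp(-r*dt) * [p*0.000000 + (1-p)*0.000000] = 0.000000; exercise = 0.000000; V(2,2) = max -> 0.000000
  V(1,0) = exp(-r*dt) * [p*19.238452 + (1-p)*4.471938] = 10.973511; exercise = 10.155600; V(1,0) = max -> 10.973511
  V(1,1) = exp(-r*dt) * [p*4.471938 + (1-p)*0.000000] = 1.969183; exercise = 0.000000; V(1,1) = max -> 1.969183
  V(0,0) = exp(-r*dt) * [p*10.973511 + (1-p)*1.969183] = 5.933840; exercise = 3.020000; V(0,0) = max -> 5.933840


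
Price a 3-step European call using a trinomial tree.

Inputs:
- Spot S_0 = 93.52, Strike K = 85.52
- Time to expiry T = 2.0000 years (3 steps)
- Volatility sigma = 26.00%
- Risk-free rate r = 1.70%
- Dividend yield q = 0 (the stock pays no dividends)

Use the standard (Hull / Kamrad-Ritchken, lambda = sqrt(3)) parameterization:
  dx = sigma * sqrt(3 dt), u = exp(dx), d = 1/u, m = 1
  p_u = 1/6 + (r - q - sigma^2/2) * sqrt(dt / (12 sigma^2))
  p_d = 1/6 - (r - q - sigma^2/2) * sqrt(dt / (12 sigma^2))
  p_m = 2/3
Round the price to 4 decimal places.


Answer: Price = V(0,0) = 18.9325

Derivation:
dt = T/N = 0.666667; dx = sigma*sqrt(3*dt) = 0.367696
u = exp(dx) = 1.444402; d = 1/u = 0.692328
p_u = 0.151437, p_m = 0.666667, p_d = 0.181897
Discount per step: exp(-r*dt) = 0.988731
Stock lattice S(k, j) with j the centered position index:
  k=0: S(0,+0) = 93.5200
  k=1: S(1,-1) = 64.7465; S(1,+0) = 93.5200; S(1,+1) = 135.0805
  k=2: S(2,-2) = 44.8258; S(2,-1) = 64.7465; S(2,+0) = 93.5200; S(2,+1) = 135.0805; S(2,+2) = 195.1106
  k=3: S(3,-3) = 31.0342; S(3,-2) = 44.8258; S(3,-1) = 64.7465; S(3,+0) = 93.5200; S(3,+1) = 135.0805; S(3,+2) = 195.1106; S(3,+3) = 281.8181
Terminal payoffs V(N, j) = max(S_T - K, 0):
  V(3,-3) = 0.000000; V(3,-2) = 0.000000; V(3,-1) = 0.000000; V(3,+0) = 8.000000; V(3,+1) = 49.560493; V(3,+2) = 109.590559; V(3,+3) = 196.298119
Backward induction: V(k, j) = exp(-r*dt) * [p_u * V(k+1, j+1) + p_m * V(k+1, j) + p_d * V(k+1, j-1)]
  V(2,-2) = exp(-r*dt) * [p_u*0.000000 + p_m*0.000000 + p_d*0.000000] = 0.000000
  V(2,-1) = exp(-r*dt) * [p_u*8.000000 + p_m*0.000000 + p_d*0.000000] = 1.197841
  V(2,+0) = exp(-r*dt) * [p_u*49.560493 + p_m*8.000000 + p_d*0.000000] = 12.693927
  V(2,+1) = exp(-r*dt) * [p_u*109.590559 + p_m*49.560493 + p_d*8.000000] = 50.515763
  V(2,+2) = exp(-r*dt) * [p_u*196.298119 + p_m*109.590559 + p_d*49.560493] = 110.542059
  V(1,-1) = exp(-r*dt) * [p_u*12.693927 + p_m*1.197841 + p_d*0.000000] = 2.690224
  V(1,+0) = exp(-r*dt) * [p_u*50.515763 + p_m*12.693927 + p_d*1.197841] = 16.146407
  V(1,+1) = exp(-r*dt) * [p_u*110.542059 + p_m*50.515763 + p_d*12.693927] = 52.132089
  V(0,+0) = exp(-r*dt) * [p_u*52.132089 + p_m*16.146407 + p_d*2.690224] = 18.932535


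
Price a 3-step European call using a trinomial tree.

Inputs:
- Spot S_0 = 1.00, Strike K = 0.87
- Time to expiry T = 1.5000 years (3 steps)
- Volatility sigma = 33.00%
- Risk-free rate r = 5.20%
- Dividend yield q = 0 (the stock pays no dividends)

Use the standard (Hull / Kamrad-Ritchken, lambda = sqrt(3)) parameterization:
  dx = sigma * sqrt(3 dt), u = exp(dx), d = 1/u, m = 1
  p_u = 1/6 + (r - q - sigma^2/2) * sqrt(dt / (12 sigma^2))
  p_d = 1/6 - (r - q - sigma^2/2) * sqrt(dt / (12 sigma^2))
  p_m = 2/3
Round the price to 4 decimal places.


dt = T/N = 0.500000; dx = sigma*sqrt(3*dt) = 0.404166
u = exp(dx) = 1.498052; d = 1/u = 0.667533
p_u = 0.165151, p_m = 0.666667, p_d = 0.168182
Discount per step: exp(-r*dt) = 0.974335
Stock lattice S(k, j) with j the centered position index:
  k=0: S(0,+0) = 1.0000
  k=1: S(1,-1) = 0.6675; S(1,+0) = 1.0000; S(1,+1) = 1.4981
  k=2: S(2,-2) = 0.4456; S(2,-1) = 0.6675; S(2,+0) = 1.0000; S(2,+1) = 1.4981; S(2,+2) = 2.2442
  k=3: S(3,-3) = 0.2975; S(3,-2) = 0.4456; S(3,-1) = 0.6675; S(3,+0) = 1.0000; S(3,+1) = 1.4981; S(3,+2) = 2.2442; S(3,+3) = 3.3619
Terminal payoffs V(N, j) = max(S_T - K, 0):
  V(3,-3) = 0.000000; V(3,-2) = 0.000000; V(3,-1) = 0.000000; V(3,+0) = 0.130000; V(3,+1) = 0.628052; V(3,+2) = 1.374161; V(3,+3) = 2.491870
Backward induction: V(k, j) = exp(-r*dt) * [p_u * V(k+1, j+1) + p_m * V(k+1, j) + p_d * V(k+1, j-1)]
  V(2,-2) = exp(-r*dt) * [p_u*0.000000 + p_m*0.000000 + p_d*0.000000] = 0.000000
  V(2,-1) = exp(-r*dt) * [p_u*0.130000 + p_m*0.000000 + p_d*0.000000] = 0.020919
  V(2,+0) = exp(-r*dt) * [p_u*0.628052 + p_m*0.130000 + p_d*0.000000] = 0.185504
  V(2,+1) = exp(-r*dt) * [p_u*1.374161 + p_m*0.628052 + p_d*0.130000] = 0.650378
  V(2,+2) = exp(-r*dt) * [p_u*2.491870 + p_m*1.374161 + p_d*0.628052] = 1.396485
  V(1,-1) = exp(-r*dt) * [p_u*0.185504 + p_m*0.020919 + p_d*0.000000] = 0.043438
  V(1,+0) = exp(-r*dt) * [p_u*0.650378 + p_m*0.185504 + p_d*0.020919] = 0.228577
  V(1,+1) = exp(-r*dt) * [p_u*1.396485 + p_m*0.650378 + p_d*0.185504] = 0.677567
  V(0,+0) = exp(-r*dt) * [p_u*0.677567 + p_m*0.228577 + p_d*0.043438] = 0.264621

Answer: Price = V(0,0) = 0.2646


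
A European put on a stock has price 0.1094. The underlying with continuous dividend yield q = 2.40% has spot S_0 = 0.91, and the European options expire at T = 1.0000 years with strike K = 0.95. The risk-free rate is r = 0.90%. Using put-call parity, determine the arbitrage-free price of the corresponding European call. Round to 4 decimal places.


Answer: Call price = 0.0563

Derivation:
Put-call parity: C - P = S_0 * exp(-qT) - K * exp(-rT).
S_0 * exp(-qT) = 0.9100 * 0.97628571 = 0.88842000
K * exp(-rT) = 0.9500 * 0.99104038 = 0.94148836
C = P + S*exp(-qT) - K*exp(-rT)
C = 0.1094 + 0.88842000 - 0.94148836 = 0.0563


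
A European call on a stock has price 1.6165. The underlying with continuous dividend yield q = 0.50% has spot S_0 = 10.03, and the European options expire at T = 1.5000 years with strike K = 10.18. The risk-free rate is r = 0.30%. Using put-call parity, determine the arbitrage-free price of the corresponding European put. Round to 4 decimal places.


Put-call parity: C - P = S_0 * exp(-qT) - K * exp(-rT).
S_0 * exp(-qT) = 10.0300 * 0.99252805 = 9.95505639
K * exp(-rT) = 10.1800 * 0.99551011 = 10.13429292
P = C - S*exp(-qT) + K*exp(-rT)
P = 1.6165 - 9.95505639 + 10.13429292 = 1.7957

Answer: Put price = 1.7957


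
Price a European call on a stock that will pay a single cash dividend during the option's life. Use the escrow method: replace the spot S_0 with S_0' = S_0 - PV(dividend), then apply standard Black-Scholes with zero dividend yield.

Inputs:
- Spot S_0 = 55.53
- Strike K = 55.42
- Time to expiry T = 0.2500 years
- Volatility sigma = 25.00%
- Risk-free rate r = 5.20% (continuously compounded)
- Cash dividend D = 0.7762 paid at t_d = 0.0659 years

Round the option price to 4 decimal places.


PV(D) = D * exp(-r * t_d) = 0.7762 * 0.99657906 = 0.77354467
S_0' = S_0 - PV(D) = 55.5300 - 0.77354467 = 54.75645533
d1 = (ln(S_0'/K) + (r + sigma^2/2)*T) / (sigma*sqrt(T)) = 0.07013782
d2 = d1 - sigma*sqrt(T) = -0.05486218
exp(-rT) = 0.98708414
N(d1) = 0.52795802; N(d2) = 0.47812413
C = S_0' * N(d1) - K * exp(-rT) * N(d2) = 54.75645533 * 0.52795802 - 55.4200 * 0.98708414 * 0.47812413 = 2.7537

Answer: Price = 2.7537


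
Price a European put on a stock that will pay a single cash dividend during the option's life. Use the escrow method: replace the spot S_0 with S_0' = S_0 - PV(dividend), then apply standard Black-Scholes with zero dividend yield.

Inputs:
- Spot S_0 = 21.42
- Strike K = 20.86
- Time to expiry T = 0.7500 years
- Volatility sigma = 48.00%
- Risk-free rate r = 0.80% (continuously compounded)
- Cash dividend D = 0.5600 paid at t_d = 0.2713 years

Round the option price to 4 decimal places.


PV(D) = D * exp(-r * t_d) = 0.5600 * 0.99783195 = 0.55878589
S_0' = S_0 - PV(D) = 21.4200 - 0.55878589 = 20.86121411
d1 = (ln(S_0'/K) + (r + sigma^2/2)*T) / (sigma*sqrt(T)) = 0.22241986
d2 = d1 - sigma*sqrt(T) = -0.19327233
exp(-rT) = 0.99401796
N(-d1) = 0.41199353; N(-d2) = 0.57662715
P = K * exp(-rT) * N(-d2) - S_0' * N(-d1) = 20.8600 * 0.99401796 * 0.57662715 - 20.86121411 * 0.41199353 = 3.3618

Answer: Price = 3.3618


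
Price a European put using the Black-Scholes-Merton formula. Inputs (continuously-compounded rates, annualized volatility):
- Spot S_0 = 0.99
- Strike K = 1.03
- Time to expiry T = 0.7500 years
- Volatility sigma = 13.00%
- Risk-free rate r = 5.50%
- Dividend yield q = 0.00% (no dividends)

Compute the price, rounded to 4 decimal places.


Answer: Price = 0.0436

Derivation:
d1 = (ln(S/K) + (r - q + 0.5*sigma^2) * T) / (sigma * sqrt(T)) = 0.07086630
d2 = d1 - sigma * sqrt(T) = -0.04171700
exp(-rT) = 0.95958920; exp(-qT) = 1.00000000
P = K * exp(-rT) * N(-d2) - S_0 * exp(-qT) * N(-d1)
N(-d1) = 0.47175208; N(-d2) = 0.51663785
P = 1.0300 * 0.95958920 * 0.51663785 - 0.9900 * 1.00000000 * 0.47175208 = 0.0436


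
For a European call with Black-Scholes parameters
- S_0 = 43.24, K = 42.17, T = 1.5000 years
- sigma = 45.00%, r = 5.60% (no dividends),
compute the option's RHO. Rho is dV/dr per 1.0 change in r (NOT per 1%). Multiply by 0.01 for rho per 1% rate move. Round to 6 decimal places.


Answer: Rho = 27.278549

Derivation:
d1 = 0.4734444992; d2 = -0.0776906930
phi(d1) = 0.3566453601; exp(-qT) = 1.0000000000; exp(-rT) = 0.9194312561
N(d2) = 0.4690370488
Rho = K*T*exp(-rT)*N(d2) = 42.1700 * 1.5000 * 0.9194312561 * 0.4690370488 = 27.278549


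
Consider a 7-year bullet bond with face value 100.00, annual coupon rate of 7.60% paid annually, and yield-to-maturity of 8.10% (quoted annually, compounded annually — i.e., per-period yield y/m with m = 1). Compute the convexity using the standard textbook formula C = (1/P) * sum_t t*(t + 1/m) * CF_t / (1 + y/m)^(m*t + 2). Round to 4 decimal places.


Answer: Convexity = 35.8821

Derivation:
Coupon per period c = face * coupon_rate / m = 7.600000
Periods per year m = 1; per-period yield y/m = 0.081000
Number of cashflows N = 7
Cashflows (t years, CF_t, discount factor 1/(1+y/m)^(m*t), PV):
  t = 1.0000: CF_t = 7.600000, DF = 0.925069, PV = 7.030527
  t = 2.0000: CF_t = 7.600000, DF = 0.855753, PV = 6.503726
  t = 3.0000: CF_t = 7.600000, DF = 0.791631, PV = 6.016397
  t = 4.0000: CF_t = 7.600000, DF = 0.732314, PV = 5.565585
  t = 5.0000: CF_t = 7.600000, DF = 0.677441, PV = 5.148552
  t = 6.0000: CF_t = 7.600000, DF = 0.626680, PV = 4.762768
  t = 7.0000: CF_t = 107.600000, DF = 0.579722, PV = 62.378139
Price P = sum_t PV_t = 97.405694
Convexity numerator sum_t t*(t + 1/m) * CF_t / (1+y/m)^(m*t + 2):
  t = 1.0000: term = 12.032795
  t = 2.0000: term = 33.393510
  t = 3.0000: term = 61.782627
  t = 4.0000: term = 95.255360
  t = 5.0000: term = 132.176726
  t = 6.0000: term = 171.181698
  t = 7.0000: term = 2989.296907
Convexity = (1/P) * sum = 3495.119623 / 97.405694 = 35.882087


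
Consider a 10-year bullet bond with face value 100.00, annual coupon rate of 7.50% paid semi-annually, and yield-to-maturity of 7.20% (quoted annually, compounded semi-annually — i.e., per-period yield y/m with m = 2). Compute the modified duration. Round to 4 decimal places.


Answer: Modified duration = 6.9898

Derivation:
Coupon per period c = face * coupon_rate / m = 3.750000
Periods per year m = 2; per-period yield y/m = 0.036000
Number of cashflows N = 20
Cashflows (t years, CF_t, discount factor 1/(1+y/m)^(m*t), PV):
  t = 0.5000: CF_t = 3.750000, DF = 0.965251, PV = 3.619691
  t = 1.0000: CF_t = 3.750000, DF = 0.931709, PV = 3.493910
  t = 1.5000: CF_t = 3.750000, DF = 0.899333, PV = 3.372500
  t = 2.0000: CF_t = 3.750000, DF = 0.868082, PV = 3.255309
  t = 2.5000: CF_t = 3.750000, DF = 0.837917, PV = 3.142190
  t = 3.0000: CF_t = 3.750000, DF = 0.808801, PV = 3.033002
  t = 3.5000: CF_t = 3.750000, DF = 0.780696, PV = 2.927608
  t = 4.0000: CF_t = 3.750000, DF = 0.753567, PV = 2.825877
  t = 4.5000: CF_t = 3.750000, DF = 0.727381, PV = 2.727680
  t = 5.0000: CF_t = 3.750000, DF = 0.702106, PV = 2.632896
  t = 5.5000: CF_t = 3.750000, DF = 0.677708, PV = 2.541405
  t = 6.0000: CF_t = 3.750000, DF = 0.654158, PV = 2.453094
  t = 6.5000: CF_t = 3.750000, DF = 0.631427, PV = 2.367851
  t = 7.0000: CF_t = 3.750000, DF = 0.609486, PV = 2.285571
  t = 7.5000: CF_t = 3.750000, DF = 0.588307, PV = 2.206149
  t = 8.0000: CF_t = 3.750000, DF = 0.567863, PV = 2.129488
  t = 8.5000: CF_t = 3.750000, DF = 0.548131, PV = 2.055490
  t = 9.0000: CF_t = 3.750000, DF = 0.529084, PV = 1.984064
  t = 9.5000: CF_t = 3.750000, DF = 0.510699, PV = 1.915120
  t = 10.0000: CF_t = 103.750000, DF = 0.492952, PV = 51.143800
Price P = sum_t PV_t = 102.112699
First compute Macaulay numerator sum_t t * PV_t:
  t * PV_t at t = 0.5000: 1.809846
  t * PV_t at t = 1.0000: 3.493910
  t * PV_t at t = 1.5000: 5.058751
  t * PV_t at t = 2.0000: 6.510618
  t * PV_t at t = 2.5000: 7.855476
  t * PV_t at t = 3.0000: 9.099007
  t * PV_t at t = 3.5000: 10.246629
  t * PV_t at t = 4.0000: 11.303507
  t * PV_t at t = 4.5000: 12.274561
  t * PV_t at t = 5.0000: 13.164480
  t * PV_t at t = 5.5000: 13.977730
  t * PV_t at t = 6.0000: 14.718564
  t * PV_t at t = 6.5000: 15.391034
  t * PV_t at t = 7.0000: 15.998996
  t * PV_t at t = 7.5000: 16.546121
  t * PV_t at t = 8.0000: 17.035903
  t * PV_t at t = 8.5000: 17.471667
  t * PV_t at t = 9.0000: 17.856576
  t * PV_t at t = 9.5000: 18.193637
  t * PV_t at t = 10.0000: 511.438005
Macaulay duration D = 739.445020 / 102.112699 = 7.241460
Modified duration = D / (1 + y/m) = 7.241460 / (1 + 0.036000) = 6.989826


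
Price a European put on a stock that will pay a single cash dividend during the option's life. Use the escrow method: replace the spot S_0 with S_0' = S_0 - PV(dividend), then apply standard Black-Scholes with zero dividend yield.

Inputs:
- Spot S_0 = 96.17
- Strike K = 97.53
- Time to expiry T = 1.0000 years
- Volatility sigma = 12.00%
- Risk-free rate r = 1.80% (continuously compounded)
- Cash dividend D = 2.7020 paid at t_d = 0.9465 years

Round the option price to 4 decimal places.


PV(D) = D * exp(-r * t_d) = 2.7020 * 0.98310731 = 2.65635595
S_0' = S_0 - PV(D) = 96.1700 - 2.65635595 = 93.51364405
d1 = (ln(S_0'/K) + (r + sigma^2/2)*T) / (sigma*sqrt(T)) = -0.14043893
d2 = d1 - sigma*sqrt(T) = -0.26043893
exp(-rT) = 0.98216103
N(-d1) = 0.55584340; N(-d2) = 0.60273739
P = K * exp(-rT) * N(-d2) - S_0' * N(-d1) = 97.5300 * 0.98216103 * 0.60273739 - 93.51364405 * 0.55584340 = 5.7574

Answer: Price = 5.7574


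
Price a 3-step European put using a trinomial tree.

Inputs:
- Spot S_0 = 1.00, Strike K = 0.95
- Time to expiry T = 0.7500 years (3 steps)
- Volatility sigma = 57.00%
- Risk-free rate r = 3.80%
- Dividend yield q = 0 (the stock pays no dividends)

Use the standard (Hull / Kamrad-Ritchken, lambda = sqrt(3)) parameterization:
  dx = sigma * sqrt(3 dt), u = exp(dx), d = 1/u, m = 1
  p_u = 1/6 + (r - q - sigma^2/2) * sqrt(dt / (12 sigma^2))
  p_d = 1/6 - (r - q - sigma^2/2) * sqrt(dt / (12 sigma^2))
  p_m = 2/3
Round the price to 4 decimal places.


Answer: Price = V(0,0) = 0.1420

Derivation:
dt = T/N = 0.250000; dx = sigma*sqrt(3*dt) = 0.493634
u = exp(dx) = 1.638260; d = 1/u = 0.610404
p_u = 0.135153, p_m = 0.666667, p_d = 0.198180
Discount per step: exp(-r*dt) = 0.990545
Stock lattice S(k, j) with j the centered position index:
  k=0: S(0,+0) = 1.0000
  k=1: S(1,-1) = 0.6104; S(1,+0) = 1.0000; S(1,+1) = 1.6383
  k=2: S(2,-2) = 0.3726; S(2,-1) = 0.6104; S(2,+0) = 1.0000; S(2,+1) = 1.6383; S(2,+2) = 2.6839
  k=3: S(3,-3) = 0.2274; S(3,-2) = 0.3726; S(3,-1) = 0.6104; S(3,+0) = 1.0000; S(3,+1) = 1.6383; S(3,+2) = 2.6839; S(3,+3) = 4.3969
Terminal payoffs V(N, j) = max(K - S_T, 0):
  V(3,-3) = 0.722568; V(3,-2) = 0.577407; V(3,-1) = 0.339596; V(3,+0) = 0.000000; V(3,+1) = 0.000000; V(3,+2) = 0.000000; V(3,+3) = 0.000000
Backward induction: V(k, j) = exp(-r*dt) * [p_u * V(k+1, j+1) + p_m * V(k+1, j) + p_d * V(k+1, j-1)]
  V(2,-2) = exp(-r*dt) * [p_u*0.339596 + p_m*0.577407 + p_d*0.722568] = 0.568607
  V(2,-1) = exp(-r*dt) * [p_u*0.000000 + p_m*0.339596 + p_d*0.577407] = 0.337606
  V(2,+0) = exp(-r*dt) * [p_u*0.000000 + p_m*0.000000 + p_d*0.339596] = 0.066665
  V(2,+1) = exp(-r*dt) * [p_u*0.000000 + p_m*0.000000 + p_d*0.000000] = 0.000000
  V(2,+2) = exp(-r*dt) * [p_u*0.000000 + p_m*0.000000 + p_d*0.000000] = 0.000000
  V(1,-1) = exp(-r*dt) * [p_u*0.066665 + p_m*0.337606 + p_d*0.568607] = 0.343488
  V(1,+0) = exp(-r*dt) * [p_u*0.000000 + p_m*0.066665 + p_d*0.337606] = 0.110297
  V(1,+1) = exp(-r*dt) * [p_u*0.000000 + p_m*0.000000 + p_d*0.066665] = 0.013087
  V(0,+0) = exp(-r*dt) * [p_u*0.013087 + p_m*0.110297 + p_d*0.343488] = 0.142017


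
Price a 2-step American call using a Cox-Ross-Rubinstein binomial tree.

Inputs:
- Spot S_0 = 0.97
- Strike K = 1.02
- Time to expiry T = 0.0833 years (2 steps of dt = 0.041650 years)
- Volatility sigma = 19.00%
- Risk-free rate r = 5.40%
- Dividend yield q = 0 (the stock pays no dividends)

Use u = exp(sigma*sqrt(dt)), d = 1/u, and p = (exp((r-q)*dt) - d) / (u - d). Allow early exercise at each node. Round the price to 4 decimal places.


Answer: Price = V(0,0) = 0.0076

Derivation:
dt = T/N = 0.041650
u = exp(sigma*sqrt(dt)) = 1.039537; d = 1/u = 0.961966
p = (exp((r-q)*dt) - d) / (u - d) = 0.519334
Discount per step: exp(-r*dt) = 0.997753
Stock lattice S(k, i) with i counting down-moves:
  k=0: S(0,0) = 0.9700
  k=1: S(1,0) = 1.0084; S(1,1) = 0.9331
  k=2: S(2,0) = 1.0482; S(2,1) = 0.9700; S(2,2) = 0.8976
Terminal payoffs V(N, i) = max(S_T - K, 0):
  V(2,0) = 0.028219; V(2,1) = 0.000000; V(2,2) = 0.000000
Backward induction: V(k, i) = exp(-r*dt) * [p * V(k+1, i) + (1-p) * V(k+1, i+1)]; then take max(V_cont, immediate exercise) for American.
  V(1,0) = exp(-r*dt) * [p*0.028219 + (1-p)*0.000000] = 0.014622; exercise = 0.000000; V(1,0) = max -> 0.014622
  V(1,1) = exp(-r*dt) * [p*0.000000 + (1-p)*0.000000] = 0.000000; exercise = 0.000000; V(1,1) = max -> 0.000000
  V(0,0) = exp(-r*dt) * [p*0.014622 + (1-p)*0.000000] = 0.007577; exercise = 0.000000; V(0,0) = max -> 0.007577


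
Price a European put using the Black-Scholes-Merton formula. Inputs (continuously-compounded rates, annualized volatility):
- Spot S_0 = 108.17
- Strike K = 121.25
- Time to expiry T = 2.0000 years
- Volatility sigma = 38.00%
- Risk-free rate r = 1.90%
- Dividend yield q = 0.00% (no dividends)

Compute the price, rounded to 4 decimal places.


Answer: Price = 28.3337

Derivation:
d1 = (ln(S/K) + (r - q + 0.5*sigma^2) * T) / (sigma * sqrt(T)) = 0.12699923
d2 = d1 - sigma * sqrt(T) = -0.41040192
exp(-rT) = 0.96271294; exp(-qT) = 1.00000000
P = K * exp(-rT) * N(-d2) - S_0 * exp(-qT) * N(-d1)
N(-d1) = 0.44947050; N(-d2) = 0.65924443
P = 121.2500 * 0.96271294 * 0.65924443 - 108.1700 * 1.00000000 * 0.44947050 = 28.3337


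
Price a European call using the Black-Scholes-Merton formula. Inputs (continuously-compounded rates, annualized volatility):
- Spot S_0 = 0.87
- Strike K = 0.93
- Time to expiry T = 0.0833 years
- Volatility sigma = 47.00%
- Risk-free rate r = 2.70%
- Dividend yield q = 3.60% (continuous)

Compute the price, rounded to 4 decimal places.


d1 = (ln(S/K) + (r - q + 0.5*sigma^2) * T) / (sigma * sqrt(T)) = -0.42934401
d2 = d1 - sigma * sqrt(T) = -0.56499418
exp(-rT) = 0.99775343; exp(-qT) = 0.99700569
C = S_0 * exp(-qT) * N(d1) - K * exp(-rT) * N(d2)
N(d1) = 0.33383645; N(d2) = 0.28603886
C = 0.8700 * 0.99700569 * 0.33383645 - 0.9300 * 0.99775343 * 0.28603886 = 0.0241

Answer: Price = 0.0241


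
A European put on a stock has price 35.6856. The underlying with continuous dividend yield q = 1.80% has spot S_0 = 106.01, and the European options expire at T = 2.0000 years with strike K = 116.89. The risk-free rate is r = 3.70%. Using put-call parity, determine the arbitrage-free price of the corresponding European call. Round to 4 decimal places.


Put-call parity: C - P = S_0 * exp(-qT) - K * exp(-rT).
S_0 * exp(-qT) = 106.0100 * 0.96464029 = 102.26151751
K * exp(-rT) = 116.8900 * 0.92867169 = 108.55243429
C = P + S*exp(-qT) - K*exp(-rT)
C = 35.6856 + 102.26151751 - 108.55243429 = 29.3947

Answer: Call price = 29.3947


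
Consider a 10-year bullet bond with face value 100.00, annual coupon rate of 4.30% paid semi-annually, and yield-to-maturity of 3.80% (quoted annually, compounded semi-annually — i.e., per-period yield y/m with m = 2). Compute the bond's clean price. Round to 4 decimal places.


Coupon per period c = face * coupon_rate / m = 2.150000
Periods per year m = 2; per-period yield y/m = 0.019000
Number of cashflows N = 20
Cashflows (t years, CF_t, discount factor 1/(1+y/m)^(m*t), PV):
  t = 0.5000: CF_t = 2.150000, DF = 0.981354, PV = 2.109912
  t = 1.0000: CF_t = 2.150000, DF = 0.963056, PV = 2.070571
  t = 1.5000: CF_t = 2.150000, DF = 0.945099, PV = 2.031964
  t = 2.0000: CF_t = 2.150000, DF = 0.927477, PV = 1.994076
  t = 2.5000: CF_t = 2.150000, DF = 0.910184, PV = 1.956895
  t = 3.0000: CF_t = 2.150000, DF = 0.893213, PV = 1.920407
  t = 3.5000: CF_t = 2.150000, DF = 0.876558, PV = 1.884600
  t = 4.0000: CF_t = 2.150000, DF = 0.860214, PV = 1.849460
  t = 4.5000: CF_t = 2.150000, DF = 0.844175, PV = 1.814976
  t = 5.0000: CF_t = 2.150000, DF = 0.828434, PV = 1.781134
  t = 5.5000: CF_t = 2.150000, DF = 0.812988, PV = 1.747924
  t = 6.0000: CF_t = 2.150000, DF = 0.797829, PV = 1.715332
  t = 6.5000: CF_t = 2.150000, DF = 0.782953, PV = 1.683349
  t = 7.0000: CF_t = 2.150000, DF = 0.768354, PV = 1.651961
  t = 7.5000: CF_t = 2.150000, DF = 0.754028, PV = 1.621159
  t = 8.0000: CF_t = 2.150000, DF = 0.739968, PV = 1.590932
  t = 8.5000: CF_t = 2.150000, DF = 0.726171, PV = 1.561268
  t = 9.0000: CF_t = 2.150000, DF = 0.712631, PV = 1.532157
  t = 9.5000: CF_t = 2.150000, DF = 0.699343, PV = 1.503588
  t = 10.0000: CF_t = 102.150000, DF = 0.686304, PV = 70.105920
Price P = sum_t PV_t = 104.127583

Answer: Price = 104.1276


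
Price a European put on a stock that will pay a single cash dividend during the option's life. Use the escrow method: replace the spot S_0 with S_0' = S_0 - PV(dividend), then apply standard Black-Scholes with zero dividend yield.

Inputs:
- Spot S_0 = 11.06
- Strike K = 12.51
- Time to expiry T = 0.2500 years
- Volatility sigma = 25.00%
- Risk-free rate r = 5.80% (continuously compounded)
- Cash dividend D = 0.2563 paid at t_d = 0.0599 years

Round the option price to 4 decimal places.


PV(D) = D * exp(-r * t_d) = 0.2563 * 0.99653183 = 0.25541111
S_0' = S_0 - PV(D) = 11.0600 - 0.25541111 = 10.80458889
d1 = (ln(S_0'/K) + (r + sigma^2/2)*T) / (sigma*sqrt(T)) = -0.99395907
d2 = d1 - sigma*sqrt(T) = -1.11895907
exp(-rT) = 0.98560462
N(-d1) = 0.83987860; N(-d2) = 0.86842120
P = K * exp(-rT) * N(-d2) - S_0' * N(-d1) = 12.5100 * 0.98560462 * 0.86842120 - 10.80458889 * 0.83987860 = 1.6330

Answer: Price = 1.6330


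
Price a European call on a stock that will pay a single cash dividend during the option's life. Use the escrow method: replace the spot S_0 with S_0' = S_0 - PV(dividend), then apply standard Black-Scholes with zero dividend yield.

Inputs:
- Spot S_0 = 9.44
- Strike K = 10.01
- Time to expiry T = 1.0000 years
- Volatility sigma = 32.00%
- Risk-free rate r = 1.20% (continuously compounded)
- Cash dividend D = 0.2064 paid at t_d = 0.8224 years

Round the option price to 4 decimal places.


PV(D) = D * exp(-r * t_d) = 0.2064 * 0.99017974 = 0.20437310
S_0' = S_0 - PV(D) = 9.4400 - 0.20437310 = 9.23562690
d1 = (ln(S_0'/K) + (r + sigma^2/2)*T) / (sigma*sqrt(T)) = -0.05411281
d2 = d1 - sigma*sqrt(T) = -0.37411281
exp(-rT) = 0.98807171
N(d1) = 0.47842264; N(d2) = 0.35416019
C = S_0' * N(d1) - K * exp(-rT) * N(d2) = 9.23562690 * 0.47842264 - 10.0100 * 0.98807171 * 0.35416019 = 0.9157

Answer: Price = 0.9157


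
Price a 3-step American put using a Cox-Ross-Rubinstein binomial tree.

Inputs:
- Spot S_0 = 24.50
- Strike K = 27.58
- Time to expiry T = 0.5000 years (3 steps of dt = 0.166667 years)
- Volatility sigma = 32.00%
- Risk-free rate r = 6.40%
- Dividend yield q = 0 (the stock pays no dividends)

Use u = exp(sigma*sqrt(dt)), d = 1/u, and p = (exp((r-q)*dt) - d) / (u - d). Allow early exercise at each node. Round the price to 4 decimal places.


dt = T/N = 0.166667
u = exp(sigma*sqrt(dt)) = 1.139557; d = 1/u = 0.877534
p = (exp((r-q)*dt) - d) / (u - d) = 0.508313
Discount per step: exp(-r*dt) = 0.989390
Stock lattice S(k, i) with i counting down-moves:
  k=0: S(0,0) = 24.5000
  k=1: S(1,0) = 27.9191; S(1,1) = 21.4996
  k=2: S(2,0) = 31.8155; S(2,1) = 24.5000; S(2,2) = 18.8666
  k=3: S(3,0) = 36.2555; S(3,1) = 27.9191; S(3,2) = 21.4996; S(3,3) = 16.5561
Terminal payoffs V(N, i) = max(K - S_T, 0):
  V(3,0) = 0.000000; V(3,1) = 0.000000; V(3,2) = 6.080414; V(3,3) = 11.023898
Backward induction: V(k, i) = exp(-r*dt) * [p * V(k+1, i) + (1-p) * V(k+1, i+1)]; then take max(V_cont, immediate exercise) for American.
  V(2,0) = exp(-r*dt) * [p*0.000000 + (1-p)*0.000000] = 0.000000; exercise = 0.000000; V(2,0) = max -> 0.000000
  V(2,1) = exp(-r*dt) * [p*0.000000 + (1-p)*6.080414] = 2.957938; exercise = 3.080000; V(2,1) = max -> 3.080000
  V(2,2) = exp(-r*dt) * [p*6.080414 + (1-p)*11.023898] = 8.420757; exercise = 8.713380; V(2,2) = max -> 8.713380
  V(1,0) = exp(-r*dt) * [p*0.000000 + (1-p)*3.080000] = 1.498327; exercise = 0.000000; V(1,0) = max -> 1.498327
  V(1,1) = exp(-r*dt) * [p*3.080000 + (1-p)*8.713380] = 5.787791; exercise = 6.080414; V(1,1) = max -> 6.080414
  V(0,0) = exp(-r*dt) * [p*1.498327 + (1-p)*6.080414] = 3.711477; exercise = 3.080000; V(0,0) = max -> 3.711477

Answer: Price = V(0,0) = 3.7115


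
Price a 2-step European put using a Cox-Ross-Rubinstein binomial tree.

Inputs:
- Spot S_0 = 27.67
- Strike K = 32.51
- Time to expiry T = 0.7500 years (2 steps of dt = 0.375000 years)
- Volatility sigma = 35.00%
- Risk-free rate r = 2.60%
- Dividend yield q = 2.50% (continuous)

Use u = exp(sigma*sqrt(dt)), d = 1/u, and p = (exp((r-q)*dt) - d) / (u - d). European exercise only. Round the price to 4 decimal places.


dt = T/N = 0.375000
u = exp(sigma*sqrt(dt)) = 1.239032; d = 1/u = 0.807082
p = (exp((r-q)*dt) - d) / (u - d) = 0.447490
Discount per step: exp(-r*dt) = 0.990297
Stock lattice S(k, i) with i counting down-moves:
  k=0: S(0,0) = 27.6700
  k=1: S(1,0) = 34.2840; S(1,1) = 22.3320
  k=2: S(2,0) = 42.4790; S(2,1) = 27.6700; S(2,2) = 18.0237
Terminal payoffs V(N, i) = max(K - S_T, 0):
  V(2,0) = 0.000000; V(2,1) = 4.840000; V(2,2) = 14.486290
Backward induction: V(k, i) = exp(-r*dt) * [p * V(k+1, i) + (1-p) * V(k+1, i+1)].
  V(1,0) = exp(-r*dt) * [p*0.000000 + (1-p)*4.840000] = 2.648203
  V(1,1) = exp(-r*dt) * [p*4.840000 + (1-p)*14.486290] = 10.071000
  V(0,0) = exp(-r*dt) * [p*2.648203 + (1-p)*10.071000] = 6.683887

Answer: Price = V(0,0) = 6.6839


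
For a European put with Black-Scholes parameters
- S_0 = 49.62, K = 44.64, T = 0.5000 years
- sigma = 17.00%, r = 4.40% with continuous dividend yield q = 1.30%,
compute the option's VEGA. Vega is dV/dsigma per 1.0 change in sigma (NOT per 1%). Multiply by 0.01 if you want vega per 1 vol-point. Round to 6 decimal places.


d1 = 1.0688847403; d2 = 0.9486765875
phi(d1) = 0.2253285258; exp(-qT) = 0.9935210793; exp(-rT) = 0.9782402351
Vega = S * exp(-qT) * phi(d1) * sqrt(T) = 49.6200 * 0.9935210793 * 0.2253285258 * 0.7071067812 = 7.854798

Answer: Vega = 7.854798


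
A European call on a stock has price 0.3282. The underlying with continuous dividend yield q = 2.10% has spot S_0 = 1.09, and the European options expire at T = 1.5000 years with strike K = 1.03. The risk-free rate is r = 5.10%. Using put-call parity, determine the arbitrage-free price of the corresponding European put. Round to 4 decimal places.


Put-call parity: C - P = S_0 * exp(-qT) - K * exp(-rT).
S_0 * exp(-qT) = 1.0900 * 0.96899096 = 1.05620014
K * exp(-rT) = 1.0300 * 0.92635291 = 0.95414350
P = C - S*exp(-qT) + K*exp(-rT)
P = 0.3282 - 1.05620014 + 0.95414350 = 0.2261

Answer: Put price = 0.2261


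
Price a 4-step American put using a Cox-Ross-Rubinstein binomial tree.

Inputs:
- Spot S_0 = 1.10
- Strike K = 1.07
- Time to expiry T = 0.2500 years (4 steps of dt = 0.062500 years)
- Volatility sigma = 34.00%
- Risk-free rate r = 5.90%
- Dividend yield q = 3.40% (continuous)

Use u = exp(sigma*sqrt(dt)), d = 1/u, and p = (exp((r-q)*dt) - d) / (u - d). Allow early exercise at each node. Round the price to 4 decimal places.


dt = T/N = 0.062500
u = exp(sigma*sqrt(dt)) = 1.088717; d = 1/u = 0.918512
p = (exp((r-q)*dt) - d) / (u - d) = 0.487950
Discount per step: exp(-r*dt) = 0.996319
Stock lattice S(k, i) with i counting down-moves:
  k=0: S(0,0) = 1.1000
  k=1: S(1,0) = 1.1976; S(1,1) = 1.0104
  k=2: S(2,0) = 1.3038; S(2,1) = 1.1000; S(2,2) = 0.9280
  k=3: S(3,0) = 1.4195; S(3,1) = 1.1976; S(3,2) = 1.0104; S(3,3) = 0.8524
  k=4: S(4,0) = 1.5454; S(4,1) = 1.3038; S(4,2) = 1.1000; S(4,3) = 0.9280; S(4,4) = 0.7829
Terminal payoffs V(N, i) = max(K - S_T, 0):
  V(4,0) = 0.000000; V(4,1) = 0.000000; V(4,2) = 0.000000; V(4,3) = 0.141969; V(4,4) = 0.287053
Backward induction: V(k, i) = exp(-r*dt) * [p * V(k+1, i) + (1-p) * V(k+1, i+1)]; then take max(V_cont, immediate exercise) for American.
  V(3,0) = exp(-r*dt) * [p*0.000000 + (1-p)*0.000000] = 0.000000; exercise = 0.000000; V(3,0) = max -> 0.000000
  V(3,1) = exp(-r*dt) * [p*0.000000 + (1-p)*0.000000] = 0.000000; exercise = 0.000000; V(3,1) = max -> 0.000000
  V(3,2) = exp(-r*dt) * [p*0.000000 + (1-p)*0.141969] = 0.072427; exercise = 0.059636; V(3,2) = max -> 0.072427
  V(3,3) = exp(-r*dt) * [p*0.141969 + (1-p)*0.287053] = 0.215463; exercise = 0.217592; V(3,3) = max -> 0.217592
  V(2,0) = exp(-r*dt) * [p*0.000000 + (1-p)*0.000000] = 0.000000; exercise = 0.000000; V(2,0) = max -> 0.000000
  V(2,1) = exp(-r*dt) * [p*0.000000 + (1-p)*0.072427] = 0.036950; exercise = 0.000000; V(2,1) = max -> 0.036950
  V(2,2) = exp(-r*dt) * [p*0.072427 + (1-p)*0.217592] = 0.146219; exercise = 0.141969; V(2,2) = max -> 0.146219
  V(1,0) = exp(-r*dt) * [p*0.000000 + (1-p)*0.036950] = 0.018851; exercise = 0.000000; V(1,0) = max -> 0.018851
  V(1,1) = exp(-r*dt) * [p*0.036950 + (1-p)*0.146219] = 0.092559; exercise = 0.059636; V(1,1) = max -> 0.092559
  V(0,0) = exp(-r*dt) * [p*0.018851 + (1-p)*0.092559] = 0.056385; exercise = 0.000000; V(0,0) = max -> 0.056385

Answer: Price = V(0,0) = 0.0564
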